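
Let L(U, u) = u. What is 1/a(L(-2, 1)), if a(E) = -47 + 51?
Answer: ¼ ≈ 0.25000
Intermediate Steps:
a(E) = 4
1/a(L(-2, 1)) = 1/4 = ¼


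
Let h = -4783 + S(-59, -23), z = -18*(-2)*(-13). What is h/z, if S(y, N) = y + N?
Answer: 4865/468 ≈ 10.395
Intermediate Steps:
S(y, N) = N + y
z = -468 (z = 36*(-13) = -468)
h = -4865 (h = -4783 + (-23 - 59) = -4783 - 82 = -4865)
h/z = -4865/(-468) = -4865*(-1/468) = 4865/468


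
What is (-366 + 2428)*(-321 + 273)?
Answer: -98976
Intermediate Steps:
(-366 + 2428)*(-321 + 273) = 2062*(-48) = -98976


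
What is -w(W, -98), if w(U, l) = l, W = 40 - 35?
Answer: 98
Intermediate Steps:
W = 5
-w(W, -98) = -1*(-98) = 98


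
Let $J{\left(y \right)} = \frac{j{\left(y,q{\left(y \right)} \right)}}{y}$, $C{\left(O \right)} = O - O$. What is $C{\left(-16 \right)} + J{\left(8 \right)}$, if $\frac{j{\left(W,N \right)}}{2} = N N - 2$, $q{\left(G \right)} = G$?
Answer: $\frac{31}{2} \approx 15.5$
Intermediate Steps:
$C{\left(O \right)} = 0$
$j{\left(W,N \right)} = -4 + 2 N^{2}$ ($j{\left(W,N \right)} = 2 \left(N N - 2\right) = 2 \left(N^{2} - 2\right) = 2 \left(-2 + N^{2}\right) = -4 + 2 N^{2}$)
$J{\left(y \right)} = \frac{-4 + 2 y^{2}}{y}$
$C{\left(-16 \right)} + J{\left(8 \right)} = 0 + \left(- \frac{4}{8} + 2 \cdot 8\right) = 0 + \left(\left(-4\right) \frac{1}{8} + 16\right) = 0 + \left(- \frac{1}{2} + 16\right) = 0 + \frac{31}{2} = \frac{31}{2}$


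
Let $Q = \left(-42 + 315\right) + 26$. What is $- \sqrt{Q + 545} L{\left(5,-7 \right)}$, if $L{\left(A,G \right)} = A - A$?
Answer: $0$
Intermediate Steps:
$L{\left(A,G \right)} = 0$
$Q = 299$ ($Q = 273 + 26 = 299$)
$- \sqrt{Q + 545} L{\left(5,-7 \right)} = - \sqrt{299 + 545} \cdot 0 = - \sqrt{844} \cdot 0 = - 2 \sqrt{211} \cdot 0 = \left(-1\right) 0 = 0$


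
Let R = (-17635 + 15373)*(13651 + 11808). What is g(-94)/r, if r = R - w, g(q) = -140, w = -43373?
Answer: 28/11508977 ≈ 2.4329e-6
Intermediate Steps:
R = -57588258 (R = -2262*25459 = -57588258)
r = -57544885 (r = -57588258 - 1*(-43373) = -57588258 + 43373 = -57544885)
g(-94)/r = -140/(-57544885) = -140*(-1/57544885) = 28/11508977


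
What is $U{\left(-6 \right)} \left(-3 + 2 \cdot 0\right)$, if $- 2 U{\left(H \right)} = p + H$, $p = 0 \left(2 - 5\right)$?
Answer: $-9$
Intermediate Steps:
$p = 0$ ($p = 0 \left(-3\right) = 0$)
$U{\left(H \right)} = - \frac{H}{2}$ ($U{\left(H \right)} = - \frac{0 + H}{2} = - \frac{H}{2}$)
$U{\left(-6 \right)} \left(-3 + 2 \cdot 0\right) = \left(- \frac{1}{2}\right) \left(-6\right) \left(-3 + 2 \cdot 0\right) = 3 \left(-3 + 0\right) = 3 \left(-3\right) = -9$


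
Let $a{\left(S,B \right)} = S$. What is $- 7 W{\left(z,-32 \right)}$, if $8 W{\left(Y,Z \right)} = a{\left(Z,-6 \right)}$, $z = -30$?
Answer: $28$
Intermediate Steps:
$W{\left(Y,Z \right)} = \frac{Z}{8}$
$- 7 W{\left(z,-32 \right)} = - 7 \cdot \frac{1}{8} \left(-32\right) = \left(-7\right) \left(-4\right) = 28$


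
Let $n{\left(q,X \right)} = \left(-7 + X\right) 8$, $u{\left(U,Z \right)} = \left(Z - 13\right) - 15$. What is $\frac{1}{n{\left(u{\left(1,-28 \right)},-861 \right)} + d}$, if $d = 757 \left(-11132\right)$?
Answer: $- \frac{1}{8433868} \approx -1.1857 \cdot 10^{-7}$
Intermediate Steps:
$u{\left(U,Z \right)} = -28 + Z$ ($u{\left(U,Z \right)} = \left(-13 + Z\right) - 15 = -28 + Z$)
$d = -8426924$
$n{\left(q,X \right)} = -56 + 8 X$
$\frac{1}{n{\left(u{\left(1,-28 \right)},-861 \right)} + d} = \frac{1}{\left(-56 + 8 \left(-861\right)\right) - 8426924} = \frac{1}{\left(-56 - 6888\right) - 8426924} = \frac{1}{-6944 - 8426924} = \frac{1}{-8433868} = - \frac{1}{8433868}$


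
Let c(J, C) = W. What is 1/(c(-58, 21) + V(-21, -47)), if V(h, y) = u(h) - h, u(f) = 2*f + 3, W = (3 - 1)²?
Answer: -1/14 ≈ -0.071429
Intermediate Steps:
W = 4 (W = 2² = 4)
u(f) = 3 + 2*f
c(J, C) = 4
V(h, y) = 3 + h (V(h, y) = (3 + 2*h) - h = 3 + h)
1/(c(-58, 21) + V(-21, -47)) = 1/(4 + (3 - 21)) = 1/(4 - 18) = 1/(-14) = -1/14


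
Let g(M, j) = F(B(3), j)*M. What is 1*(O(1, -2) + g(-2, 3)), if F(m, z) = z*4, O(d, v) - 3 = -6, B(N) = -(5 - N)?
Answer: -27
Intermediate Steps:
B(N) = -5 + N
O(d, v) = -3 (O(d, v) = 3 - 6 = -3)
F(m, z) = 4*z
g(M, j) = 4*M*j (g(M, j) = (4*j)*M = 4*M*j)
1*(O(1, -2) + g(-2, 3)) = 1*(-3 + 4*(-2)*3) = 1*(-3 - 24) = 1*(-27) = -27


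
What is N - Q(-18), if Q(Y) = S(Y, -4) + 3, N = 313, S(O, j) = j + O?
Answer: 332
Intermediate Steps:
S(O, j) = O + j
Q(Y) = -1 + Y (Q(Y) = (Y - 4) + 3 = (-4 + Y) + 3 = -1 + Y)
N - Q(-18) = 313 - (-1 - 18) = 313 - 1*(-19) = 313 + 19 = 332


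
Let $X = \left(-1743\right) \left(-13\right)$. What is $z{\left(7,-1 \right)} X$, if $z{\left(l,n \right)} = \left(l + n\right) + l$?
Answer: $294567$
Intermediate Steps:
$z{\left(l,n \right)} = n + 2 l$
$X = 22659$
$z{\left(7,-1 \right)} X = \left(-1 + 2 \cdot 7\right) 22659 = \left(-1 + 14\right) 22659 = 13 \cdot 22659 = 294567$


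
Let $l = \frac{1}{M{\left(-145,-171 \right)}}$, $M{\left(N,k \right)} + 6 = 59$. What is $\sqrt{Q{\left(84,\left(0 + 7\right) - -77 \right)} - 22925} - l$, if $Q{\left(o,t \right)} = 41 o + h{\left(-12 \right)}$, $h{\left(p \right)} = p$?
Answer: $- \frac{1}{53} + i \sqrt{19493} \approx -0.018868 + 139.62 i$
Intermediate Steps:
$M{\left(N,k \right)} = 53$ ($M{\left(N,k \right)} = -6 + 59 = 53$)
$Q{\left(o,t \right)} = -12 + 41 o$ ($Q{\left(o,t \right)} = 41 o - 12 = -12 + 41 o$)
$l = \frac{1}{53} \approx 0.018868$
$\sqrt{Q{\left(84,\left(0 + 7\right) - -77 \right)} - 22925} - l = \sqrt{\left(-12 + 41 \cdot 84\right) - 22925} - \frac{1}{53} = \sqrt{\left(-12 + 3444\right) - 22925} - \frac{1}{53} = \sqrt{3432 - 22925} - \frac{1}{53} = \sqrt{-19493} - \frac{1}{53} = i \sqrt{19493} - \frac{1}{53} = - \frac{1}{53} + i \sqrt{19493}$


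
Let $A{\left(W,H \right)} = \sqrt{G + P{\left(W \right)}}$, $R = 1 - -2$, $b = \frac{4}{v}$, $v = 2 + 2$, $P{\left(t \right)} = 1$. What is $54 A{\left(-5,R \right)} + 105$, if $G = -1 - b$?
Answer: $105 + 54 i \approx 105.0 + 54.0 i$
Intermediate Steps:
$v = 4$
$b = 1$ ($b = \frac{4}{4} = 4 \cdot \frac{1}{4} = 1$)
$R = 3$ ($R = 1 + 2 = 3$)
$G = -2$ ($G = -1 - 1 = -2$)
$A{\left(W,H \right)} = i$ ($A{\left(W,H \right)} = \sqrt{-2 + 1} = \sqrt{-1} = i$)
$54 A{\left(-5,R \right)} + 105 = 54 i + 105 = 105 + 54 i$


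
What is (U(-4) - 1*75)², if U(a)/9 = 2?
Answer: 3249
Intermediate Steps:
U(a) = 18 (U(a) = 9*2 = 18)
(U(-4) - 1*75)² = (18 - 1*75)² = (18 - 75)² = (-57)² = 3249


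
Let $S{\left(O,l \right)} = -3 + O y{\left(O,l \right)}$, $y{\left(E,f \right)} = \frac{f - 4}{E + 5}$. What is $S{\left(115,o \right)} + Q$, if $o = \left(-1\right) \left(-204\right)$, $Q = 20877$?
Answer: $\frac{63197}{3} \approx 21066.0$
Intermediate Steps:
$y{\left(E,f \right)} = \frac{-4 + f}{5 + E}$
$o = 204$
$S{\left(O,l \right)} = -3 + \frac{O \left(-4 + l\right)}{5 + O}$ ($S{\left(O,l \right)} = -3 + O \frac{-4 + l}{5 + O} = -3 + \frac{O \left(-4 + l\right)}{5 + O}$)
$S{\left(115,o \right)} + Q = \frac{-15 - 805 + 115 \cdot 204}{5 + 115} + 20877 = \frac{-15 - 805 + 23460}{120} + 20877 = \frac{1}{120} \cdot 22640 + 20877 = \frac{566}{3} + 20877 = \frac{63197}{3}$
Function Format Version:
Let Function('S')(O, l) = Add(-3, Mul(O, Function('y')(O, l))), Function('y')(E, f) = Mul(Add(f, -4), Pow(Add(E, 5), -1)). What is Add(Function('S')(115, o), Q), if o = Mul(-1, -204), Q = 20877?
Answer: Rational(63197, 3) ≈ 21066.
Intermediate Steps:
Function('y')(E, f) = Mul(Pow(Add(5, E), -1), Add(-4, f)) (Function('y')(E, f) = Mul(Add(-4, f), Pow(Add(5, E), -1)) = Mul(Pow(Add(5, E), -1), Add(-4, f)))
o = 204
Function('S')(O, l) = Add(-3, Mul(O, Pow(Add(5, O), -1), Add(-4, l))) (Function('S')(O, l) = Add(-3, Mul(O, Mul(Pow(Add(5, O), -1), Add(-4, l)))) = Add(-3, Mul(O, Pow(Add(5, O), -1), Add(-4, l))))
Add(Function('S')(115, o), Q) = Add(Mul(Pow(Add(5, 115), -1), Add(-15, Mul(-7, 115), Mul(115, 204))), 20877) = Add(Mul(Pow(120, -1), Add(-15, -805, 23460)), 20877) = Add(Mul(Rational(1, 120), 22640), 20877) = Add(Rational(566, 3), 20877) = Rational(63197, 3)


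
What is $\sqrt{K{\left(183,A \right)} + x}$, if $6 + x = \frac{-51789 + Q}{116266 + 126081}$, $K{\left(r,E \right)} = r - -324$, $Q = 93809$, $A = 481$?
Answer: $\frac{\sqrt{29434949693849}}{242347} \approx 22.387$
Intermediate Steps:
$K{\left(r,E \right)} = 324 + r$ ($K{\left(r,E \right)} = r + 324 = 324 + r$)
$x = - \frac{1412062}{242347}$ ($x = -6 + \frac{-51789 + 93809}{116266 + 126081} = -6 + \frac{42020}{242347} = - \frac{1412062}{242347} \approx -5.8266$)
$\sqrt{K{\left(183,A \right)} + x} = \sqrt{\left(324 + 183\right) - \frac{1412062}{242347}} = \sqrt{507 - \frac{1412062}{242347}} = \sqrt{\frac{121457867}{242347}} = \frac{\sqrt{29434949693849}}{242347}$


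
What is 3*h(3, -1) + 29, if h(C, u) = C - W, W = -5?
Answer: 53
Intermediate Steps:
h(C, u) = 5 + C (h(C, u) = C - 1*(-5) = C + 5 = 5 + C)
3*h(3, -1) + 29 = 3*(5 + 3) + 29 = 3*8 + 29 = 24 + 29 = 53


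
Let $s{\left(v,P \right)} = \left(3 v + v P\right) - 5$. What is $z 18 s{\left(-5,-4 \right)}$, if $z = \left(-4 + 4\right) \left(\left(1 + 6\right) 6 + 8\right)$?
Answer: $0$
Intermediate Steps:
$z = 0$ ($z = 0 \left(7 \cdot 6 + 8\right) = 0 \left(42 + 8\right) = 0 \cdot 50 = 0$)
$s{\left(v,P \right)} = -5 + 3 v + P v$ ($s{\left(v,P \right)} = \left(3 v + P v\right) - 5 = -5 + 3 v + P v$)
$z 18 s{\left(-5,-4 \right)} = 0 \cdot 18 \left(-5 + 3 \left(-5\right) - -20\right) = 0 \left(-5 - 15 + 20\right) = 0 \cdot 0 = 0$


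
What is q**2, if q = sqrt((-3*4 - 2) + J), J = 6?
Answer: -8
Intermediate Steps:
q = 2*I*sqrt(2) (q = sqrt((-3*4 - 2) + 6) = sqrt((-12 - 2) + 6) = sqrt(-14 + 6) = sqrt(-8) = 2*I*sqrt(2) ≈ 2.8284*I)
q**2 = (2*I*sqrt(2))**2 = -8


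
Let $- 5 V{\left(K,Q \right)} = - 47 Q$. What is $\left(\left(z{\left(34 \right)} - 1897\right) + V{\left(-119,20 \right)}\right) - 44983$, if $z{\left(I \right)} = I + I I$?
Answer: $-45502$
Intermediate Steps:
$V{\left(K,Q \right)} = \frac{47 Q}{5}$ ($V{\left(K,Q \right)} = - \frac{\left(-47\right) Q}{5} = \frac{47 Q}{5}$)
$z{\left(I \right)} = I + I^{2}$
$\left(\left(z{\left(34 \right)} - 1897\right) + V{\left(-119,20 \right)}\right) - 44983 = \left(\left(34 \left(1 + 34\right) - 1897\right) + \frac{47}{5} \cdot 20\right) - 44983 = \left(\left(34 \cdot 35 - 1897\right) + 188\right) - 44983 = \left(\left(1190 - 1897\right) + 188\right) - 44983 = \left(-707 + 188\right) - 44983 = -519 - 44983 = -45502$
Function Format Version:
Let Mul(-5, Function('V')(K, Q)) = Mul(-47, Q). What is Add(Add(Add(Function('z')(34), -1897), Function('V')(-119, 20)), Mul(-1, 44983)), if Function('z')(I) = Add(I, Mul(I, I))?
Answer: -45502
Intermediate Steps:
Function('V')(K, Q) = Mul(Rational(47, 5), Q) (Function('V')(K, Q) = Mul(Rational(-1, 5), Mul(-47, Q)) = Mul(Rational(47, 5), Q))
Function('z')(I) = Add(I, Pow(I, 2))
Add(Add(Add(Function('z')(34), -1897), Function('V')(-119, 20)), Mul(-1, 44983)) = Add(Add(Add(Mul(34, Add(1, 34)), -1897), Mul(Rational(47, 5), 20)), Mul(-1, 44983)) = Add(Add(Add(Mul(34, 35), -1897), 188), -44983) = Add(Add(Add(1190, -1897), 188), -44983) = Add(Add(-707, 188), -44983) = Add(-519, -44983) = -45502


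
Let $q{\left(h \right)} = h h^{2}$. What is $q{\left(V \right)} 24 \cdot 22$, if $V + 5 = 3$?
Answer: $-4224$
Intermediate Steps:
$V = -2$ ($V = -5 + 3 = -2$)
$q{\left(h \right)} = h^{3}$
$q{\left(V \right)} 24 \cdot 22 = \left(-2\right)^{3} \cdot 24 \cdot 22 = \left(-8\right) 24 \cdot 22 = \left(-192\right) 22 = -4224$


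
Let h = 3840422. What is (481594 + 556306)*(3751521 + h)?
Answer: 7879677639700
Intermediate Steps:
(481594 + 556306)*(3751521 + h) = (481594 + 556306)*(3751521 + 3840422) = 1037900*7591943 = 7879677639700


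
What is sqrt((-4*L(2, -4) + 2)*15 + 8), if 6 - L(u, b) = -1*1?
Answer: I*sqrt(382) ≈ 19.545*I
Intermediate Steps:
L(u, b) = 7 (L(u, b) = 6 - (-1) = 6 - 1*(-1) = 6 + 1 = 7)
sqrt((-4*L(2, -4) + 2)*15 + 8) = sqrt((-4*7 + 2)*15 + 8) = sqrt((-28 + 2)*15 + 8) = sqrt(-26*15 + 8) = sqrt(-390 + 8) = sqrt(-382) = I*sqrt(382)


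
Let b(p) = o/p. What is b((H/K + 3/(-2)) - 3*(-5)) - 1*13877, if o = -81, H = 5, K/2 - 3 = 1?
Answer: -1568749/113 ≈ -13883.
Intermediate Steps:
K = 8 (K = 6 + 2*1 = 6 + 2 = 8)
b(p) = -81/p
b((H/K + 3/(-2)) - 3*(-5)) - 1*13877 = -81/((5/8 + 3/(-2)) - 3*(-5)) - 1*13877 = -81/((5*(1/8) + 3*(-1/2)) + 15) - 13877 = -81/((5/8 - 3/2) + 15) - 13877 = -81/(-7/8 + 15) - 13877 = -81/113/8 - 13877 = -81*8/113 - 13877 = -648/113 - 13877 = -1568749/113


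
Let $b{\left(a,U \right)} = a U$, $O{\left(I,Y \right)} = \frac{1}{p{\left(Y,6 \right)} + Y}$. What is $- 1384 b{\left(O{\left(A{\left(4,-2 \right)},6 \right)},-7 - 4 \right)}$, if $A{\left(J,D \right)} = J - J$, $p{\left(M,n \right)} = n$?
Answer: $\frac{3806}{3} \approx 1268.7$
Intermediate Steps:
$A{\left(J,D \right)} = 0$
$O{\left(I,Y \right)} = \frac{1}{6 + Y}$
$b{\left(a,U \right)} = U a$
$- 1384 b{\left(O{\left(A{\left(4,-2 \right)},6 \right)},-7 - 4 \right)} = - 1384 \frac{-7 - 4}{6 + 6} = - 1384 \frac{-7 - 4}{12} = - 1384 \left(\left(-11\right) \frac{1}{12}\right) = \left(-1384\right) \left(- \frac{11}{12}\right) = \frac{3806}{3}$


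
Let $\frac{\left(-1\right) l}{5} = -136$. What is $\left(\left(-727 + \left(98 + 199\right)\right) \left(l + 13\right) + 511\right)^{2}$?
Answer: $88493755441$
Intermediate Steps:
$l = 680$ ($l = \left(-5\right) \left(-136\right) = 680$)
$\left(\left(-727 + \left(98 + 199\right)\right) \left(l + 13\right) + 511\right)^{2} = \left(\left(-727 + \left(98 + 199\right)\right) \left(680 + 13\right) + 511\right)^{2} = \left(\left(-727 + 297\right) 693 + 511\right)^{2} = \left(\left(-430\right) 693 + 511\right)^{2} = \left(-297990 + 511\right)^{2} = \left(-297479\right)^{2} = 88493755441$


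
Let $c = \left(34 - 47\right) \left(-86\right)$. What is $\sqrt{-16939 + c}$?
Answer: $i \sqrt{15821} \approx 125.78 i$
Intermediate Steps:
$c = 1118$ ($c = \left(-13\right) \left(-86\right) = 1118$)
$\sqrt{-16939 + c} = \sqrt{-16939 + 1118} = \sqrt{-15821} = i \sqrt{15821}$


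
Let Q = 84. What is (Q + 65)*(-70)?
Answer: -10430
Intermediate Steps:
(Q + 65)*(-70) = (84 + 65)*(-70) = 149*(-70) = -10430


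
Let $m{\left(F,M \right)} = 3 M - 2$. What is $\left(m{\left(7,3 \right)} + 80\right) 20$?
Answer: $1740$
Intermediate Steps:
$m{\left(F,M \right)} = -2 + 3 M$
$\left(m{\left(7,3 \right)} + 80\right) 20 = \left(\left(-2 + 3 \cdot 3\right) + 80\right) 20 = \left(\left(-2 + 9\right) + 80\right) 20 = \left(7 + 80\right) 20 = 87 \cdot 20 = 1740$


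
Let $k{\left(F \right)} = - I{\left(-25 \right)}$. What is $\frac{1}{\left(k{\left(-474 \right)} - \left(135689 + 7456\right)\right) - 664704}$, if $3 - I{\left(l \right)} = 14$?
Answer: $- \frac{1}{807838} \approx -1.2379 \cdot 10^{-6}$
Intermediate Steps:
$I{\left(l \right)} = -11$ ($I{\left(l \right)} = 3 - 14 = -11$)
$k{\left(F \right)} = 11$ ($k{\left(F \right)} = \left(-1\right) \left(-11\right) = 11$)
$\frac{1}{\left(k{\left(-474 \right)} - \left(135689 + 7456\right)\right) - 664704} = \frac{1}{\left(11 - \left(135689 + 7456\right)\right) - 664704} = \frac{1}{\left(11 - 143145\right) - 664704} = \frac{1}{-143134 - 664704} = \frac{1}{-807838} = - \frac{1}{807838}$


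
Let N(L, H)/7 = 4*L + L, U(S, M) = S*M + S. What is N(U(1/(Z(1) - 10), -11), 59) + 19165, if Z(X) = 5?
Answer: 19235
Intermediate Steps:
U(S, M) = S + M*S (U(S, M) = M*S + S = S + M*S)
N(L, H) = 35*L (N(L, H) = 7*(4*L + L) = 7*(5*L) = 35*L)
N(U(1/(Z(1) - 10), -11), 59) + 19165 = 35*((1 - 11)/(5 - 10)) + 19165 = 35*(-10/(-5)) + 19165 = 35*(-⅕*(-10)) + 19165 = 35*2 + 19165 = 70 + 19165 = 19235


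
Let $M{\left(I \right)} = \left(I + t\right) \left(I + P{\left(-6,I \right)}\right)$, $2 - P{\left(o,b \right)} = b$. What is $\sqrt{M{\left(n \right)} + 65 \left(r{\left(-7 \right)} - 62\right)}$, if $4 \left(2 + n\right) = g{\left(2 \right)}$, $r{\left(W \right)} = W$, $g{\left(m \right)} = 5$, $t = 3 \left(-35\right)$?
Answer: $\frac{i \sqrt{18786}}{2} \approx 68.531 i$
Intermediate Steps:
$P{\left(o,b \right)} = 2 - b$
$t = -105$
$n = - \frac{3}{4}$ ($n = -2 + \frac{1}{4} \cdot 5 = -2 + \frac{5}{4} = - \frac{3}{4} \approx -0.75$)
$M{\left(I \right)} = -210 + 2 I$ ($M{\left(I \right)} = \left(I - 105\right) \left(I - \left(-2 + I\right)\right) = \left(-105 + I\right) 2 = -210 + 2 I$)
$\sqrt{M{\left(n \right)} + 65 \left(r{\left(-7 \right)} - 62\right)} = \sqrt{\left(-210 + 2 \left(- \frac{3}{4}\right)\right) + 65 \left(-7 - 62\right)} = \sqrt{\left(-210 - \frac{3}{2}\right) + 65 \left(-69\right)} = \sqrt{- \frac{423}{2} - 4485} = \sqrt{- \frac{9393}{2}} = \frac{i \sqrt{18786}}{2}$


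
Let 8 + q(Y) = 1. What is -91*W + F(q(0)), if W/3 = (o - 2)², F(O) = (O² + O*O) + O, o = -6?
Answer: -17381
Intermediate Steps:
q(Y) = -7 (q(Y) = -8 + 1 = -7)
F(O) = O + 2*O² (F(O) = (O² + O²) + O = 2*O² + O = O + 2*O²)
W = 192 (W = 3*(-6 - 2)² = 3*(-8)² = 3*64 = 192)
-91*W + F(q(0)) = -91*192 - 7*(1 + 2*(-7)) = -17472 - 7*(1 - 14) = -17472 - 7*(-13) = -17472 + 91 = -17381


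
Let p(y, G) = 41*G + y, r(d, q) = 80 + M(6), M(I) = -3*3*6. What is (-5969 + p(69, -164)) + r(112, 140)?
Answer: -12598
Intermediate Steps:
M(I) = -54 (M(I) = -9*6 = -54)
r(d, q) = 26 (r(d, q) = 80 - 54 = 26)
p(y, G) = y + 41*G
(-5969 + p(69, -164)) + r(112, 140) = (-5969 + (69 + 41*(-164))) + 26 = (-5969 + (69 - 6724)) + 26 = (-5969 - 6655) + 26 = -12624 + 26 = -12598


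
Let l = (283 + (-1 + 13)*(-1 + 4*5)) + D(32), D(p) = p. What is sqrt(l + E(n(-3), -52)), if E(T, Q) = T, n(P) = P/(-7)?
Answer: 2*sqrt(6657)/7 ≈ 23.312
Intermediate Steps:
n(P) = -P/7 (n(P) = P*(-1/7) = -P/7)
l = 543 (l = (283 + (-1 + 13)*(-1 + 4*5)) + 32 = (283 + 12*(-1 + 20)) + 32 = (283 + 12*19) + 32 = (283 + 228) + 32 = 511 + 32 = 543)
sqrt(l + E(n(-3), -52)) = sqrt(543 - 1/7*(-3)) = sqrt(543 + 3/7) = sqrt(3804/7) = 2*sqrt(6657)/7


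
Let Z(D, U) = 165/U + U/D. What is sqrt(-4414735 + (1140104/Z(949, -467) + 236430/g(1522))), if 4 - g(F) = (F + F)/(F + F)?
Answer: I*sqrt(199498269337117217)/187337 ≈ 2384.2*I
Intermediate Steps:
g(F) = 3 (g(F) = 4 - (F + F)/(F + F) = 4 - 2*F/(2*F) = 4 - 2*F*1/(2*F) = 4 - 1*1 = 4 - 1 = 3)
sqrt(-4414735 + (1140104/Z(949, -467) + 236430/g(1522))) = sqrt(-4414735 + (1140104/(165/(-467) - 467/949) + 236430/3)) = sqrt(-4414735 + (1140104/(165*(-1/467) - 467*1/949) + 236430*(1/3))) = sqrt(-4414735 + (1140104/(-165/467 - 467/949) + 78810)) = sqrt(-4414735 + (1140104/(-374674/443183) + 78810)) = sqrt(-4414735 + (1140104*(-443183/374674) + 78810)) = sqrt(-4414735 + (-252637355516/187337 + 78810)) = sqrt(-4414735 - 237873326546/187337) = sqrt(-1064916537241/187337) = I*sqrt(199498269337117217)/187337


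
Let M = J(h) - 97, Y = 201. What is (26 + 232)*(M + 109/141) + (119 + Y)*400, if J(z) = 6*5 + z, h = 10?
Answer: 5334192/47 ≈ 1.1349e+5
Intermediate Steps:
J(z) = 30 + z
M = -57 (M = (30 + 10) - 97 = 40 - 97 = -57)
(26 + 232)*(M + 109/141) + (119 + Y)*400 = (26 + 232)*(-57 + 109/141) + (119 + 201)*400 = 258*(-57 + 109*(1/141)) + 320*400 = 258*(-57 + 109/141) + 128000 = 258*(-7928/141) + 128000 = -681808/47 + 128000 = 5334192/47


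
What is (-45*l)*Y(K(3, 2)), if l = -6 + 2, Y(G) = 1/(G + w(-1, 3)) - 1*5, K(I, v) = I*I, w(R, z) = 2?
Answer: -9720/11 ≈ -883.64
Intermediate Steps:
K(I, v) = I²
Y(G) = -5 + 1/(2 + G) (Y(G) = 1/(G + 2) - 1*5 = 1/(2 + G) - 5 = -5 + 1/(2 + G))
l = -4
(-45*l)*Y(K(3, 2)) = (-45*(-4))*((-9 - 5*3²)/(2 + 3²)) = 180*((-9 - 5*9)/(2 + 9)) = 180*((-9 - 45)/11) = 180*((1/11)*(-54)) = 180*(-54/11) = -9720/11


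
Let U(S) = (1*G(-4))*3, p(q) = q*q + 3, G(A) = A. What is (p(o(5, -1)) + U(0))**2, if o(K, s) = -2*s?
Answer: 25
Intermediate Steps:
p(q) = 3 + q**2 (p(q) = q**2 + 3 = 3 + q**2)
U(S) = -12 (U(S) = (1*(-4))*3 = -4*3 = -12)
(p(o(5, -1)) + U(0))**2 = ((3 + (-2*(-1))**2) - 12)**2 = ((3 + 2**2) - 12)**2 = ((3 + 4) - 12)**2 = (7 - 12)**2 = (-5)**2 = 25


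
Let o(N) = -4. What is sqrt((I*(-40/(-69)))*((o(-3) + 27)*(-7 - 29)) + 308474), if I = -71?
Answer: sqrt(342554) ≈ 585.28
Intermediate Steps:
sqrt((I*(-40/(-69)))*((o(-3) + 27)*(-7 - 29)) + 308474) = sqrt((-(-2840)/(-69))*((-4 + 27)*(-7 - 29)) + 308474) = sqrt((-(-2840)*(-1)/69)*(23*(-36)) + 308474) = sqrt(-71*40/69*(-828) + 308474) = sqrt(-2840/69*(-828) + 308474) = sqrt(34080 + 308474) = sqrt(342554)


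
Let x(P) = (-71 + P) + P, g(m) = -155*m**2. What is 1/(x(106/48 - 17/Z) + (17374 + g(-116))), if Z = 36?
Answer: -36/74461447 ≈ -4.8347e-7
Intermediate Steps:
x(P) = -71 + 2*P
1/(x(106/48 - 17/Z) + (17374 + g(-116))) = 1/((-71 + 2*(106/48 - 17/36)) + (17374 - 155*(-116)**2)) = 1/((-71 + 2*(106*(1/48) - 17*1/36)) + (17374 - 155*13456)) = 1/((-71 + 2*(53/24 - 17/36)) + (17374 - 2085680)) = 1/((-71 + 2*(125/72)) - 2068306) = 1/((-71 + 125/36) - 2068306) = 1/(-2431/36 - 2068306) = 1/(-74461447/36) = -36/74461447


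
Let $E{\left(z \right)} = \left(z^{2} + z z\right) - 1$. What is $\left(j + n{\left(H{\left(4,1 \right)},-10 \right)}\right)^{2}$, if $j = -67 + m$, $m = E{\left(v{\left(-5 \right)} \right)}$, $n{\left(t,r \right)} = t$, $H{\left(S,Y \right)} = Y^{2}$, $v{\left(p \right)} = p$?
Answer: $289$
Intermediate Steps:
$E{\left(z \right)} = -1 + 2 z^{2}$ ($E{\left(z \right)} = \left(z^{2} + z^{2}\right) - 1 = 2 z^{2} - 1 = -1 + 2 z^{2}$)
$m = 49$ ($m = -1 + 2 \left(-5\right)^{2} = -1 + 2 \cdot 25 = -1 + 50 = 49$)
$j = -18$ ($j = -67 + 49 = -18$)
$\left(j + n{\left(H{\left(4,1 \right)},-10 \right)}\right)^{2} = \left(-18 + 1^{2}\right)^{2} = \left(-18 + 1\right)^{2} = \left(-17\right)^{2} = 289$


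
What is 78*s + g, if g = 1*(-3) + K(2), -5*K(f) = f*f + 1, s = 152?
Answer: 11852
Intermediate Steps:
K(f) = -1/5 - f**2/5 (K(f) = -(f*f + 1)/5 = -(f**2 + 1)/5 = -(1 + f**2)/5 = -1/5 - f**2/5)
g = -4 (g = 1*(-3) + (-1/5 - 1/5*2**2) = -3 + (-1/5 - 1/5*4) = -3 + (-1/5 - 4/5) = -3 - 1 = -4)
78*s + g = 78*152 - 4 = 11856 - 4 = 11852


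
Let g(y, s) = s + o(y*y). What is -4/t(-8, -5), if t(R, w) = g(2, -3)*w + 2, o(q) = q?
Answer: 4/3 ≈ 1.3333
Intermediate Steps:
g(y, s) = s + y² (g(y, s) = s + y*y = s + y²)
t(R, w) = 2 + w (t(R, w) = (-3 + 2²)*w + 2 = (-3 + 4)*w + 2 = 1*w + 2 = w + 2 = 2 + w)
-4/t(-8, -5) = -4/(2 - 5) = -4/(-3) = -⅓*(-4) = 4/3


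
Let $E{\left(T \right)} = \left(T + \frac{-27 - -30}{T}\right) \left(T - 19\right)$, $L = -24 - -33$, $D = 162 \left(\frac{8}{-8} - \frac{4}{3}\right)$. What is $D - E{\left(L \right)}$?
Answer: $- \frac{854}{3} \approx -284.67$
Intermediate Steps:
$D = -378$ ($D = 162 \left(8 \left(- \frac{1}{8}\right) - \frac{4}{3}\right) = 162 \left(-1 - \frac{4}{3}\right) = 162 \left(- \frac{7}{3}\right) = -378$)
$L = 9$ ($L = -24 + 33 = 9$)
$E{\left(T \right)} = \left(-19 + T\right) \left(T + \frac{3}{T}\right)$ ($E{\left(T \right)} = \left(T + \frac{-27 + 30}{T}\right) \left(-19 + T\right) = \left(T + \frac{3}{T}\right) \left(-19 + T\right) = \left(-19 + T\right) \left(T + \frac{3}{T}\right)$)
$D - E{\left(L \right)} = -378 - \left(3 + 9^{2} - \frac{57}{9} - 171\right) = -378 - \left(3 + 81 - \frac{19}{3} - 171\right) = -378 - - \frac{280}{3} = -378 + \frac{280}{3} = - \frac{854}{3}$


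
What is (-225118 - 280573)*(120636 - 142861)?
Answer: 11238982475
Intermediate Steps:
(-225118 - 280573)*(120636 - 142861) = -505691*(-22225) = 11238982475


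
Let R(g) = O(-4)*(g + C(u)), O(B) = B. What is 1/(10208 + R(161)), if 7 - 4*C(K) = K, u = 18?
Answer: 1/9575 ≈ 0.00010444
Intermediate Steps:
C(K) = 7/4 - K/4
R(g) = 11 - 4*g (R(g) = -4*(g + (7/4 - ¼*18)) = -4*(g + (7/4 - 9/2)) = -4*(g - 11/4) = -4*(-11/4 + g) = 11 - 4*g)
1/(10208 + R(161)) = 1/(10208 + (11 - 4*161)) = 1/(10208 + (11 - 644)) = 1/(10208 - 633) = 1/9575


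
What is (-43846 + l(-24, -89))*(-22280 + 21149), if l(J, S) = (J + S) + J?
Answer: 49744773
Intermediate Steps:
l(J, S) = S + 2*J
(-43846 + l(-24, -89))*(-22280 + 21149) = (-43846 + (-89 + 2*(-24)))*(-22280 + 21149) = (-43846 + (-89 - 48))*(-1131) = (-43846 - 137)*(-1131) = -43983*(-1131) = 49744773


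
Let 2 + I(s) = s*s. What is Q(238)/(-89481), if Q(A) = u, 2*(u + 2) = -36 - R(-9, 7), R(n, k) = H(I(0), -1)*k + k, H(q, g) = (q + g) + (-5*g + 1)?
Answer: 34/89481 ≈ 0.00037997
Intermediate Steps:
I(s) = -2 + s² (I(s) = -2 + s*s = -2 + s²)
H(q, g) = 1 + q - 4*g (H(q, g) = (g + q) + (1 - 5*g) = 1 + q - 4*g)
R(n, k) = 4*k (R(n, k) = (1 + (-2 + 0²) - 4*(-1))*k + k = (1 + (-2 + 0) + 4)*k + k = (1 - 2 + 4)*k + k = 3*k + k = 4*k)
u = -34 (u = -2 + (-36 - 4*7)/2 = -2 + (-36 - 1*28)/2 = -2 + (-36 - 28)/2 = -2 + (½)*(-64) = -2 - 32 = -34)
Q(A) = -34
Q(238)/(-89481) = -34/(-89481) = -34*(-1/89481) = 34/89481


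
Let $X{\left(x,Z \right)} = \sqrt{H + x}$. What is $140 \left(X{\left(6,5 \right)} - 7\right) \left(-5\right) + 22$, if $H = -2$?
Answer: $3522$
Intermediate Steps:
$X{\left(x,Z \right)} = \sqrt{-2 + x}$
$140 \left(X{\left(6,5 \right)} - 7\right) \left(-5\right) + 22 = 140 \left(\sqrt{-2 + 6} - 7\right) \left(-5\right) + 22 = 140 \left(\sqrt{4} - 7\right) \left(-5\right) + 22 = 140 \left(2 - 7\right) \left(-5\right) + 22 = 140 \left(\left(-5\right) \left(-5\right)\right) + 22 = 140 \cdot 25 + 22 = 3500 + 22 = 3522$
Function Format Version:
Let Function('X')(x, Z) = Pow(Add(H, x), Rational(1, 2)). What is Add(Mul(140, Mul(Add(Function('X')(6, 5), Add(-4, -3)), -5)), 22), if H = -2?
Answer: 3522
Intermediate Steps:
Function('X')(x, Z) = Pow(Add(-2, x), Rational(1, 2))
Add(Mul(140, Mul(Add(Function('X')(6, 5), Add(-4, -3)), -5)), 22) = Add(Mul(140, Mul(Add(Pow(Add(-2, 6), Rational(1, 2)), Add(-4, -3)), -5)), 22) = Add(Mul(140, Mul(Add(Pow(4, Rational(1, 2)), -7), -5)), 22) = Add(Mul(140, Mul(Add(2, -7), -5)), 22) = Add(Mul(140, Mul(-5, -5)), 22) = Add(Mul(140, 25), 22) = Add(3500, 22) = 3522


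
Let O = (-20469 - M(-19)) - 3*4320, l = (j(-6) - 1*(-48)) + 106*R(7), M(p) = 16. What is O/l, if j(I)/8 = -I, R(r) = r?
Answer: -33445/838 ≈ -39.911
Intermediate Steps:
j(I) = -8*I (j(I) = 8*(-I) = -8*I)
l = 838 (l = (-8*(-6) - 1*(-48)) + 106*7 = (48 + 48) + 742 = 96 + 742 = 838)
O = -33445 (O = (-20469 - 1*16) - 3*4320 = (-20469 - 16) - 1*12960 = -20485 - 12960 = -33445)
O/l = -33445/838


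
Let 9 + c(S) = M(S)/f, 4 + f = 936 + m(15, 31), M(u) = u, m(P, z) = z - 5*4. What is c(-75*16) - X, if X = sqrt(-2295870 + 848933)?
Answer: -9687/943 - I*sqrt(1446937) ≈ -10.273 - 1202.9*I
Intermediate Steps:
m(P, z) = -20 + z (m(P, z) = z - 20 = -20 + z)
f = 943 (f = -4 + (936 + (-20 + 31)) = -4 + (936 + 11) = -4 + 947 = 943)
c(S) = -9 + S/943
X = I*sqrt(1446937) (X = sqrt(-1446937) = I*sqrt(1446937) ≈ 1202.9*I)
c(-75*16) - X = (-9 + (-75*16)/943) - I*sqrt(1446937) = (-9 + (1/943)*(-1200)) - I*sqrt(1446937) = (-9 - 1200/943) - I*sqrt(1446937) = -9687/943 - I*sqrt(1446937)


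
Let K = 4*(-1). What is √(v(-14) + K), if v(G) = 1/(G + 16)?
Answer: I*√14/2 ≈ 1.8708*I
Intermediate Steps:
K = -4
v(G) = 1/(16 + G)
√(v(-14) + K) = √(1/(16 - 14) - 4) = √(1/2 - 4) = √(½ - 4) = √(-7/2) = I*√14/2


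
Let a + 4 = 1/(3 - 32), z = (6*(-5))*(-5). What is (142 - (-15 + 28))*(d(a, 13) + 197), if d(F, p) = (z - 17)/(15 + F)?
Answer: 2859629/106 ≈ 26978.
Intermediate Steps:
z = 150 (z = -30*(-5) = 150)
a = -117/29 (a = -4 + 1/(3 - 32) = -4 + 1/(-29) = -4 - 1/29 = -117/29 ≈ -4.0345)
d(F, p) = 133/(15 + F) (d(F, p) = (150 - 17)/(15 + F) = 133/(15 + F))
(142 - (-15 + 28))*(d(a, 13) + 197) = (142 - (-15 + 28))*(133/(15 - 117/29) + 197) = (142 - 1*13)*(133/(318/29) + 197) = (142 - 13)*(133*(29/318) + 197) = 129*(3857/318 + 197) = 129*(66503/318) = 2859629/106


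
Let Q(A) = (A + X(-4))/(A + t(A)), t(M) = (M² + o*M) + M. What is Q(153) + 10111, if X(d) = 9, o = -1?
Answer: 13235308/1309 ≈ 10111.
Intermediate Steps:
t(M) = M² (t(M) = (M² - M) + M = M²)
Q(A) = (9 + A)/(A + A²) (Q(A) = (A + 9)/(A + A²) = (9 + A)/(A + A²))
Q(153) + 10111 = (9 + 153)/(153*(1 + 153)) + 10111 = (1/153)*162/154 + 10111 = (1/153)*(1/154)*162 + 10111 = 9/1309 + 10111 = 13235308/1309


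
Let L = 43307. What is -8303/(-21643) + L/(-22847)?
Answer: -95320/63047 ≈ -1.5119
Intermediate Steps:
-8303/(-21643) + L/(-22847) = -8303/(-21643) + 43307/(-22847) = -8303*(-1/21643) + 43307*(-1/22847) = 361/941 - 127/67 = -95320/63047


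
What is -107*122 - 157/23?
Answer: -300399/23 ≈ -13061.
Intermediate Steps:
-107*122 - 157/23 = -13054 - 157*1/23 = -13054 - 157/23 = -300399/23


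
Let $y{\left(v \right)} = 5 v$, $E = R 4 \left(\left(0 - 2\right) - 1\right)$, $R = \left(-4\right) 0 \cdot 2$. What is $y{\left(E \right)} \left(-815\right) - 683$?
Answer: $-683$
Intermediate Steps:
$R = 0$ ($R = 0 \cdot 2 = 0$)
$E = 0$ ($E = 0 \cdot 4 \left(\left(0 - 2\right) - 1\right) = 0 \left(-2 - 1\right) = 0 \left(-3\right) = 0$)
$y{\left(E \right)} \left(-815\right) - 683 = 5 \cdot 0 \left(-815\right) - 683 = 0 \left(-815\right) - 683 = 0 - 683 = -683$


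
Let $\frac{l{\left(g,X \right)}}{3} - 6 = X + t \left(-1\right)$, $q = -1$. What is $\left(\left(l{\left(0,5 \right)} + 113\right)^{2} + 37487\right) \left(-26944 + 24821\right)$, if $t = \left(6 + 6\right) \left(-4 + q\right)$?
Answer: $-305208849$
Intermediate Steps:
$t = -60$ ($t = \left(6 + 6\right) \left(-4 - 1\right) = 12 \left(-5\right) = -60$)
$l{\left(g,X \right)} = 198 + 3 X$ ($l{\left(g,X \right)} = 18 + 3 \left(X - -60\right) = 18 + 3 \left(X + 60\right) = 18 + 3 \left(60 + X\right) = 18 + \left(180 + 3 X\right) = 198 + 3 X$)
$\left(\left(l{\left(0,5 \right)} + 113\right)^{2} + 37487\right) \left(-26944 + 24821\right) = \left(\left(\left(198 + 3 \cdot 5\right) + 113\right)^{2} + 37487\right) \left(-26944 + 24821\right) = \left(\left(\left(198 + 15\right) + 113\right)^{2} + 37487\right) \left(-2123\right) = \left(\left(213 + 113\right)^{2} + 37487\right) \left(-2123\right) = \left(326^{2} + 37487\right) \left(-2123\right) = \left(106276 + 37487\right) \left(-2123\right) = 143763 \left(-2123\right) = -305208849$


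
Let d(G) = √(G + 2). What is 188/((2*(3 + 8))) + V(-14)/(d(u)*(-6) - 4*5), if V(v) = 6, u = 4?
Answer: 1997/253 + 9*√6/46 ≈ 8.3725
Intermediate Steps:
d(G) = √(2 + G)
188/((2*(3 + 8))) + V(-14)/(d(u)*(-6) - 4*5) = 188/((2*(3 + 8))) + 6/(√(2 + 4)*(-6) - 4*5) = 188/((2*11)) + 6/(√6*(-6) - 20) = 188/22 + 6/(-6*√6 - 20) = 188*(1/22) + 6/(-20 - 6*√6) = 94/11 + 6/(-20 - 6*√6)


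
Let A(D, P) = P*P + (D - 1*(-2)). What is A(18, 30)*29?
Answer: 26680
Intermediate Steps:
A(D, P) = 2 + D + P² (A(D, P) = P² + (D + 2) = P² + (2 + D) = 2 + D + P²)
A(18, 30)*29 = (2 + 18 + 30²)*29 = (2 + 18 + 900)*29 = 920*29 = 26680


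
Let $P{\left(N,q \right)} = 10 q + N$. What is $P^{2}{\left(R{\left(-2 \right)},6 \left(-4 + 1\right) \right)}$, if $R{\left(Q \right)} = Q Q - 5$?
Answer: $32761$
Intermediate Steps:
$R{\left(Q \right)} = -5 + Q^{2}$ ($R{\left(Q \right)} = Q^{2} - 5 = -5 + Q^{2}$)
$P{\left(N,q \right)} = N + 10 q$
$P^{2}{\left(R{\left(-2 \right)},6 \left(-4 + 1\right) \right)} = \left(\left(-5 + \left(-2\right)^{2}\right) + 10 \cdot 6 \left(-4 + 1\right)\right)^{2} = \left(\left(-5 + 4\right) + 10 \cdot 6 \left(-3\right)\right)^{2} = \left(-1 + 10 \left(-18\right)\right)^{2} = \left(-1 - 180\right)^{2} = \left(-181\right)^{2} = 32761$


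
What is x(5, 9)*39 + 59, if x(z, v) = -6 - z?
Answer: -370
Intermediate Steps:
x(5, 9)*39 + 59 = (-6 - 1*5)*39 + 59 = (-6 - 5)*39 + 59 = -11*39 + 59 = -429 + 59 = -370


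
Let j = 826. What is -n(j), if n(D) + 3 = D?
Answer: -823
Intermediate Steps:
n(D) = -3 + D
-n(j) = -(-3 + 826) = -1*823 = -823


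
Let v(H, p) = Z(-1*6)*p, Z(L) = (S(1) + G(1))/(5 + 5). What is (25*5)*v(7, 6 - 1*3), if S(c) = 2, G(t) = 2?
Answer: 150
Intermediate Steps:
Z(L) = 2/5 (Z(L) = (2 + 2)/(5 + 5) = 4/10 = 4*(1/10) = 2/5)
v(H, p) = 2*p/5
(25*5)*v(7, 6 - 1*3) = (25*5)*(2*(6 - 1*3)/5) = 125*(2*(6 - 3)/5) = 125*((2/5)*3) = 125*(6/5) = 150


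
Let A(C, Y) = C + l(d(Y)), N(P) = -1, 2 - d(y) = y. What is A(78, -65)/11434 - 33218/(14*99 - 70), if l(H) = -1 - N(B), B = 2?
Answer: -94927991/3761786 ≈ -25.235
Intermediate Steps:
d(y) = 2 - y
l(H) = 0 (l(H) = -1 - 1*(-1) = -1 + 1 = 0)
A(C, Y) = C (A(C, Y) = C + 0 = C)
A(78, -65)/11434 - 33218/(14*99 - 70) = 78/11434 - 33218/(14*99 - 70) = 78*(1/11434) - 33218/(1386 - 70) = 39/5717 - 33218/1316 = 39/5717 - 33218*1/1316 = 39/5717 - 16609/658 = -94927991/3761786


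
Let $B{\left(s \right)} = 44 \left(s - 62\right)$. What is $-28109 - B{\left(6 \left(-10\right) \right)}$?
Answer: $-22741$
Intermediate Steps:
$B{\left(s \right)} = -2728 + 44 s$ ($B{\left(s \right)} = 44 \left(-62 + s\right) = -2728 + 44 s$)
$-28109 - B{\left(6 \left(-10\right) \right)} = -28109 - \left(-2728 + 44 \cdot 6 \left(-10\right)\right) = -28109 - \left(-2728 + 44 \left(-60\right)\right) = -28109 - \left(-2728 - 2640\right) = -28109 - -5368 = -28109 + 5368 = -22741$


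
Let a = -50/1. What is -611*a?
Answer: 30550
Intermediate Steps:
a = -50 ≈ -50.000
-611*a = -611*(-50) = 30550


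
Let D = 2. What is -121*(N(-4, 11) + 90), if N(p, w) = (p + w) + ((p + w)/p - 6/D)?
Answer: -44649/4 ≈ -11162.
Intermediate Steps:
N(p, w) = -3 + p + w + (p + w)/p (N(p, w) = (p + w) + ((p + w)/p - 6/2) = (p + w) + ((p + w)/p - 6*½) = (p + w) + ((p + w)/p - 3) = (p + w) + (-3 + (p + w)/p) = -3 + p + w + (p + w)/p)
-121*(N(-4, 11) + 90) = -121*((-2 - 4 + 11 + 11/(-4)) + 90) = -121*((-2 - 4 + 11 + 11*(-¼)) + 90) = -121*((-2 - 4 + 11 - 11/4) + 90) = -121*(9/4 + 90) = -121*369/4 = -44649/4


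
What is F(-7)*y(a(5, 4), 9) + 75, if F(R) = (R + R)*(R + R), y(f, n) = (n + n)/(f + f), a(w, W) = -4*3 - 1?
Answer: -789/13 ≈ -60.692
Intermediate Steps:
a(w, W) = -13 (a(w, W) = -12 - 1 = -13)
y(f, n) = n/f (y(f, n) = (2*n)/((2*f)) = (2*n)*(1/(2*f)) = n/f)
F(R) = 4*R² (F(R) = (2*R)*(2*R) = 4*R²)
F(-7)*y(a(5, 4), 9) + 75 = (4*(-7)²)*(9/(-13)) + 75 = (4*49)*(9*(-1/13)) + 75 = 196*(-9/13) + 75 = -1764/13 + 75 = -789/13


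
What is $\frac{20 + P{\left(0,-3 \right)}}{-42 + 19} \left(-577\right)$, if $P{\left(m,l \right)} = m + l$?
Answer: $\frac{9809}{23} \approx 426.48$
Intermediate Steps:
$P{\left(m,l \right)} = l + m$
$\frac{20 + P{\left(0,-3 \right)}}{-42 + 19} \left(-577\right) = \frac{20 + \left(-3 + 0\right)}{-42 + 19} \left(-577\right) = \frac{20 - 3}{-23} \left(-577\right) = 17 \left(- \frac{1}{23}\right) \left(-577\right) = \left(- \frac{17}{23}\right) \left(-577\right) = \frac{9809}{23}$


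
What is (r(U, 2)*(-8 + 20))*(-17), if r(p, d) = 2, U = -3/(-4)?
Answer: -408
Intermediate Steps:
U = ¾ (U = -3*(-¼) = ¾ ≈ 0.75000)
(r(U, 2)*(-8 + 20))*(-17) = (2*(-8 + 20))*(-17) = (2*12)*(-17) = 24*(-17) = -408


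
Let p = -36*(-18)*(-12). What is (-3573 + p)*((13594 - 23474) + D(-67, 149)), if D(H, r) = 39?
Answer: 111685509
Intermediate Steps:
p = -7776 (p = 648*(-12) = -7776)
(-3573 + p)*((13594 - 23474) + D(-67, 149)) = (-3573 - 7776)*((13594 - 23474) + 39) = -11349*(-9880 + 39) = -11349*(-9841) = 111685509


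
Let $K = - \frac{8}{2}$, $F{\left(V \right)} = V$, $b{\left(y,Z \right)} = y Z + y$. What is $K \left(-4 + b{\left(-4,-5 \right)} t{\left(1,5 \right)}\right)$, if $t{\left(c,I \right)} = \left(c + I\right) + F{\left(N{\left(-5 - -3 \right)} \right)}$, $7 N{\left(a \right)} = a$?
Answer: $- \frac{2448}{7} \approx -349.71$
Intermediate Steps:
$N{\left(a \right)} = \frac{a}{7}$
$b{\left(y,Z \right)} = y + Z y$ ($b{\left(y,Z \right)} = Z y + y = y + Z y$)
$K = -4$ ($K = \left(-8\right) \frac{1}{2} = -4$)
$t{\left(c,I \right)} = - \frac{2}{7} + I + c$ ($t{\left(c,I \right)} = \left(c + I\right) + \frac{-5 - -3}{7} = \left(I + c\right) + \frac{-5 + 3}{7} = \left(I + c\right) + \frac{1}{7} \left(-2\right) = \left(I + c\right) - \frac{2}{7} = - \frac{2}{7} + I + c$)
$K \left(-4 + b{\left(-4,-5 \right)} t{\left(1,5 \right)}\right) = - 4 \left(-4 + - 4 \left(1 - 5\right) \left(- \frac{2}{7} + 5 + 1\right)\right) = - 4 \left(-4 + \left(-4\right) \left(-4\right) \frac{40}{7}\right) = - 4 \left(-4 + 16 \cdot \frac{40}{7}\right) = - 4 \left(-4 + \frac{640}{7}\right) = \left(-4\right) \frac{612}{7} = - \frac{2448}{7}$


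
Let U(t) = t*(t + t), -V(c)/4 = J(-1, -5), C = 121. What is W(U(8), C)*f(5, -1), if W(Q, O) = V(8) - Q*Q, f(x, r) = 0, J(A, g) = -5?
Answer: 0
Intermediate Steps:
V(c) = 20 (V(c) = -4*(-5) = 20)
U(t) = 2*t² (U(t) = t*(2*t) = 2*t²)
W(Q, O) = 20 - Q² (W(Q, O) = 20 - Q*Q = 20 - Q²)
W(U(8), C)*f(5, -1) = (20 - (2*8²)²)*0 = (20 - (2*64)²)*0 = (20 - 1*128²)*0 = (20 - 1*16384)*0 = (20 - 16384)*0 = -16364*0 = 0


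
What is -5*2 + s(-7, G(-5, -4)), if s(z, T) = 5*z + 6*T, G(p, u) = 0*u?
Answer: -45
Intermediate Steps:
G(p, u) = 0
-5*2 + s(-7, G(-5, -4)) = -5*2 + (5*(-7) + 6*0) = -10 + (-35 + 0) = -10 - 35 = -45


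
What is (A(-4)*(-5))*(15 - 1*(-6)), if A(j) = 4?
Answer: -420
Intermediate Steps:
(A(-4)*(-5))*(15 - 1*(-6)) = (4*(-5))*(15 - 1*(-6)) = -20*(15 + 6) = -20*21 = -420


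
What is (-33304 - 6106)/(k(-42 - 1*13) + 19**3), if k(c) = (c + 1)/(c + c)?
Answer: -154825/26948 ≈ -5.7453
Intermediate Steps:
k(c) = (1 + c)/(2*c) (k(c) = (1 + c)/((2*c)) = (1 + c)*(1/(2*c)) = (1 + c)/(2*c))
(-33304 - 6106)/(k(-42 - 1*13) + 19**3) = (-33304 - 6106)/((1 + (-42 - 1*13))/(2*(-42 - 1*13)) + 19**3) = -39410/((1 + (-42 - 13))/(2*(-42 - 13)) + 6859) = -39410/((1/2)*(1 - 55)/(-55) + 6859) = -39410/((1/2)*(-1/55)*(-54) + 6859) = -39410/(27/55 + 6859) = -39410/377272/55 = -39410*55/377272 = -154825/26948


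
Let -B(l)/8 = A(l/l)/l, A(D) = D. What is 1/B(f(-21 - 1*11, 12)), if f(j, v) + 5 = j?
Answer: 37/8 ≈ 4.6250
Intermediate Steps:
f(j, v) = -5 + j
B(l) = -8/l (B(l) = -8*l/l/l = -8/l)
1/B(f(-21 - 1*11, 12)) = 1/(-8/(-5 + (-21 - 1*11))) = 1/(-8/(-5 + (-21 - 11))) = 1/(-8/(-5 - 32)) = 1/(-8/(-37)) = 1/(-8*(-1/37)) = 1/(8/37) = 37/8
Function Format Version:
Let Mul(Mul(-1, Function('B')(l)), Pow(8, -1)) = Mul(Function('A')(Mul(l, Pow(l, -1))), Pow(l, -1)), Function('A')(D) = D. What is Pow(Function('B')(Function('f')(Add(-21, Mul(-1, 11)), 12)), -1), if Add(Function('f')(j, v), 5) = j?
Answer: Rational(37, 8) ≈ 4.6250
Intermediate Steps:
Function('f')(j, v) = Add(-5, j)
Function('B')(l) = Mul(-8, Pow(l, -1)) (Function('B')(l) = Mul(-8, Mul(Mul(l, Pow(l, -1)), Pow(l, -1))) = Mul(-8, Mul(1, Pow(l, -1))) = Mul(-8, Pow(l, -1)))
Pow(Function('B')(Function('f')(Add(-21, Mul(-1, 11)), 12)), -1) = Pow(Mul(-8, Pow(Add(-5, Add(-21, Mul(-1, 11))), -1)), -1) = Pow(Mul(-8, Pow(Add(-5, Add(-21, -11)), -1)), -1) = Pow(Mul(-8, Pow(Add(-5, -32), -1)), -1) = Pow(Mul(-8, Pow(-37, -1)), -1) = Pow(Mul(-8, Rational(-1, 37)), -1) = Pow(Rational(8, 37), -1) = Rational(37, 8)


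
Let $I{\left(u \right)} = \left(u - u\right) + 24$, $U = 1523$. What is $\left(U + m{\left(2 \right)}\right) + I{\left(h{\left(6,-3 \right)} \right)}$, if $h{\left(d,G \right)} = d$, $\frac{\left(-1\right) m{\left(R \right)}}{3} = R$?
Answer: $1541$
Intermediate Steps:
$m{\left(R \right)} = - 3 R$
$I{\left(u \right)} = 24$ ($I{\left(u \right)} = 0 + 24 = 24$)
$\left(U + m{\left(2 \right)}\right) + I{\left(h{\left(6,-3 \right)} \right)} = \left(1523 - 6\right) + 24 = 1517 + 24 = 1541$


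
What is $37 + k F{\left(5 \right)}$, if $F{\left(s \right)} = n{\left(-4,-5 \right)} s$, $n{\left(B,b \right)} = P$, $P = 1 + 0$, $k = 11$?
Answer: $92$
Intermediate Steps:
$P = 1$
$n{\left(B,b \right)} = 1$
$F{\left(s \right)} = s$ ($F{\left(s \right)} = 1 s = s$)
$37 + k F{\left(5 \right)} = 37 + 11 \cdot 5 = 37 + 55 = 92$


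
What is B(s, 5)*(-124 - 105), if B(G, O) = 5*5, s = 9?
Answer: -5725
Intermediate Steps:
B(G, O) = 25
B(s, 5)*(-124 - 105) = 25*(-124 - 105) = 25*(-229) = -5725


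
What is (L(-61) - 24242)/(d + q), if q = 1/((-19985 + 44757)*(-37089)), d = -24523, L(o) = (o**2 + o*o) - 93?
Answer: 15520759784244/22530965026285 ≈ 0.68886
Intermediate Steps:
L(o) = -93 + 2*o**2 (L(o) = (o**2 + o**2) - 93 = 2*o**2 - 93 = -93 + 2*o**2)
q = -1/918768708 (q = -1/37089/24772 = (1/24772)*(-1/37089) = -1/918768708 ≈ -1.0884e-9)
(L(-61) - 24242)/(d + q) = ((-93 + 2*(-61)**2) - 24242)/(-24523 - 1/918768708) = ((-93 + 2*3721) - 24242)/(-22530965026285/918768708) = ((-93 + 7442) - 24242)*(-918768708/22530965026285) = (7349 - 24242)*(-918768708/22530965026285) = -16893*(-918768708/22530965026285) = 15520759784244/22530965026285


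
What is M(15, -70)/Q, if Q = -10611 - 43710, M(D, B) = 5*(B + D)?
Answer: 275/54321 ≈ 0.0050625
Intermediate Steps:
M(D, B) = 5*B + 5*D
Q = -54321
M(15, -70)/Q = (5*(-70) + 5*15)/(-54321) = (-350 + 75)*(-1/54321) = -275*(-1/54321) = 275/54321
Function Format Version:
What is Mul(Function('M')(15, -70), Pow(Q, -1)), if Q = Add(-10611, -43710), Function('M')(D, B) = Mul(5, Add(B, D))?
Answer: Rational(275, 54321) ≈ 0.0050625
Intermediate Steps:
Function('M')(D, B) = Add(Mul(5, B), Mul(5, D))
Q = -54321
Mul(Function('M')(15, -70), Pow(Q, -1)) = Mul(Add(Mul(5, -70), Mul(5, 15)), Pow(-54321, -1)) = Mul(Add(-350, 75), Rational(-1, 54321)) = Mul(-275, Rational(-1, 54321)) = Rational(275, 54321)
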